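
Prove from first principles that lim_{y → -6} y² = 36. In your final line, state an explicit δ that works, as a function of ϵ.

δ = min(2, ϵ/14)

Let ϵ > 0. We seek δ > 0 with 0 < |y + 6| < δ ⇒ |y² − 36| < ϵ.
Factor: y² − 36 = (y + 6)(y - 6), so |y² − 36| = |y + 6|·|y - 6|.
Impose δ ≤ 2 so that |y| < 8; then |y - 6| ≤ 14.
Hence |y² − 36| ≤ 14|y + 6|, which is < ϵ once |y + 6| < ϵ/14.
Take δ = min(2, ϵ/14). If 0 < |y + 6| < δ then both bounds hold and |y² − 36| ≤ 14|y + 6| < 14·(ϵ/14) = ϵ.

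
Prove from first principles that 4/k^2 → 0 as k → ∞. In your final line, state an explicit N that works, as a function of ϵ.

N = (4/ϵ)^{1/2}

Let ϵ > 0. For k ≥ 1, |4/k^2 − 0| = 4/k^2.
4/k^2 < ϵ ⇔ k^2 > 4/ϵ ⇔ k > (4/ϵ)^{1/2}.
Take N = (4/ϵ)^{1/2}. Then k > N implies 4/k^2 < ϵ.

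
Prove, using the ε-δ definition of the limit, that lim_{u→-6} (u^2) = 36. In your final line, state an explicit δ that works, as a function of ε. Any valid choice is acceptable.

Fix ε > 0. We seek δ > 0 with 0 < |u + 6| < δ ⇒ |u^2 − 36| < ε.
Factor: u^2 − 36 = (u + 6)(u - 6), so |u^2 − 36| = |u + 6|·|u - 6|.
Impose δ ≤ 2 so that |u| < 8; then |u - 6| ≤ 14.
Hence |u^2 − 36| ≤ 14|u + 6|, which is < ε once |u + 6| < ε/14.
Take δ = min(2, ε/14). If 0 < |u + 6| < δ then both bounds hold and |u^2 − 36| ≤ 14|u + 6| < 14·(ε/14) = ε.

δ = min(2, ε/14)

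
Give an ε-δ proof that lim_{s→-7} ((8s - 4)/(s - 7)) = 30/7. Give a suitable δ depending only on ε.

Let ε > 0 be given. We want δ > 0 with 0 < |s + 7| < δ ⇒ |(8s - 4)/(s - 7) − (30/7)| < ε.
Combining over a common denominator, (8s - 4)/(s - 7) − (30/7) = [(8s - 4)·(-14) − (-60)·(s - 7)] / [(-14)·(s - 7)] = -52(s + 7) / ((-14)(s - 7)).
So |(8s - 4)/(s - 7) − (30/7)| = 52|s + 7| / (14·|s − 7|).
Restrict δ ≤ 7. Then |s + 7| < 7 gives |s − 7| = |(s + 7) + (-14)| ≥ 14 − 7 = 7.
Hence |(8s - 4)/(s - 7) − (30/7)| < 52|s + 7|/(14·7) = (26/49)|s + 7|, which is < ε once |s + 7| < (49/26)ε.
Take δ = min(7, (49/26)ε). Then 0 < |s + 7| < δ forces both bounds, so |(8s - 4)/(s - 7) − (30/7)| < ε.

δ = min(7, (49/26)ε)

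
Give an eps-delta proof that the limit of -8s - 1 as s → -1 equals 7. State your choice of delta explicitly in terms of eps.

Let eps > 0 be given. We need delta > 0 so that 0 < |s + 1| < delta implies |(-8s - 1) − 7| < eps.
Since (-8s - 1) − 7 = -8(s + 1), we have |(-8s - 1) − 7| = 8|s + 1|.
Thus it suffices that |s + 1| < eps/8.
Choosing delta = eps/8 gives |(-8s - 1) − 7| = 8|s + 1| < eps whenever |s + 1| < delta.

delta = eps/8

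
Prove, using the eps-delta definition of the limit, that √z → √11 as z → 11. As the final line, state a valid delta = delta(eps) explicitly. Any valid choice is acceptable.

delta = min(11, √11·eps)

Fix eps > 0. We want delta > 0 such that 0 < |z − 11| < delta implies |√z − √11| < eps.
Multiplying by the conjugate, |√z − √11| = |z − 11|/(√z + √11).
Restrict delta ≤ 11 so that |z − 11| < 11 forces z > 0, and then √z + √11 > √11.
Hence |√z − √11| < |z − 11|/√11, which is < eps once |z − 11| < √11·eps.
Take delta = min(11, √11·eps). If 0 < |z − 11| < delta then z > 0 and |√z − √11| < |z − 11|/√11 < eps.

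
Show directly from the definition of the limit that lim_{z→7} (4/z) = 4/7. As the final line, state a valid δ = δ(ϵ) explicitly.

Let ϵ > 0. We seek δ > 0 such that 0 < |z − 7| < δ implies |4/z − (4/7)| < ϵ.
|4/z − (4/7)| = 4·|7 − z|/(7·|z|) = 4|z − 7|/(7|z|).
Require δ ≤ 7/2 so that |z| > 7 − 7/2 = 7/2, hence 7|z| > 49/2.
Then |4/z − (4/7)| < 4|z − 7|/(49/2), which is < ϵ when |z − 7| < (49/8)ϵ.
Take δ = min(7/2, (49/8)ϵ). Then 0 < |z − 7| < δ gives both |z − 7| < 7/2 and |z − 7| < (49/8)ϵ, so |4/z − (4/7)| < ϵ.

δ = min(7/2, (49/8)ϵ)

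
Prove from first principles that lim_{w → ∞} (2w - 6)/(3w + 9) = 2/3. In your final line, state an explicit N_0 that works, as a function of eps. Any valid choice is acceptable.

Let eps > 0 be given. We seek N_0 > 0 such that w > N_0 implies |(2w - 6)/(3w + 9) − (2/3)| < eps.
(2w - 6)/(3w + 9) − (2/3) = (3(2w - 6) − 2(3w + 9)) / (3(3w + 9)) = -36/(3(3w + 9)).
For w > 0 we have 3w + 9 > 3w, so |(2w - 6)/(3w + 9) − (2/3)| = 36/(3(3w + 9)) < 36/(3·3w) = 4/w.
Thus |(2w - 6)/(3w + 9) − (2/3)| < eps whenever w > 4/eps.
Take N_0 = 4/eps. If w > N_0 then |(2w - 6)/(3w + 9) − (2/3)| < 4/w < eps.

N_0 = 4/eps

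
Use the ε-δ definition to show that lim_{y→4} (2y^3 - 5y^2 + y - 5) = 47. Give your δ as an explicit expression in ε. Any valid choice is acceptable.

Suppose ε > 0. We want δ > 0 such that 0 < |y − 4| < δ implies |(2y^3 - 5y^2 + y - 5) − 47| < ε.
(2y^3 - 5y^2 + y - 5) − 47 = 2y^3 - 5y^2 + y - 52 = (y − 4)(2y^2 + 3y + 13).
So |(2y^3 - 5y^2 + y - 5) − 47| = |y − 4|·|2y^2 + 3y + 13|.
Require δ ≤ 1. Then |y − 4| < 1 gives |y| < 5, and by the triangle inequality |2y^2 + 3y + 13| ≤ 2·5^2 + 3·5 + 13 = 78.
Hence |(2y^3 - 5y^2 + y - 5) − 47| ≤ 78|y − 4| < ε provided |y − 4| < ε/78.
Choosing δ = min(1, ε/78) ensures both conditions, hence |(2y^3 - 5y^2 + y - 5) − 47| < ε.

δ = min(1, ε/78)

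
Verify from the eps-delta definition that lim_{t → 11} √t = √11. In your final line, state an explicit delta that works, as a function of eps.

Suppose eps > 0. We want delta > 0 such that 0 < |t − 11| < delta implies |√t − √11| < eps.
Multiplying by the conjugate, |√t − √11| = |t − 11|/(√t + √11).
Restrict delta ≤ 11 so that |t − 11| < 11 forces t > 0, and then √t + √11 > √11.
Hence |√t − √11| < |t − 11|/√11, which is < eps once |t − 11| < √11·eps.
Take delta = min(11, √11·eps). If 0 < |t − 11| < delta then t > 0 and |√t − √11| < |t − 11|/√11 < eps.

delta = min(11, √11·eps)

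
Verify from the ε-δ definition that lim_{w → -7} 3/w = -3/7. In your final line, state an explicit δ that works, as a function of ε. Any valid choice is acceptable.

Fix ε > 0. We seek δ > 0 such that 0 < |w + 7| < δ implies |3/w + 3/7| < ε.
|3/w + 3/7| = 3·|-7 − w|/(7·|w|) = 3|w + 7|/(7|w|).
Require δ ≤ 7/2 so that |w| > 7 − 7/2 = 7/2, hence 7|w| > 49/2.
Then |3/w + 3/7| < 3|w + 7|/(49/2), which is < ε when |w + 7| < (49/6)ε.
Take δ = min(7/2, (49/6)ε). Then 0 < |w + 7| < δ gives both |w + 7| < 7/2 and |w + 7| < (49/6)ε, so |3/w + 3/7| < ε.

δ = min(7/2, (49/6)ε)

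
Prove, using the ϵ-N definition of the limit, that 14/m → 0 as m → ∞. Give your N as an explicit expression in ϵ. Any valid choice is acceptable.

Let ϵ > 0. For m ≥ 1, |14/m − 0| = 14/(m) ≤ 14/m.
We need 14/m < ϵ, i.e. m > 14/ϵ.
Take N = 14/ϵ. If m > N then |14/m| ≤ 14/m < ϵ.

N = 14/ϵ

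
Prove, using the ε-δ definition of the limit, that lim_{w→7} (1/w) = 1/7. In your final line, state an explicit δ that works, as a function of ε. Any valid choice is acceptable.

Fix ε > 0. We seek δ > 0 such that 0 < |w − 7| < δ implies |1/w − (1/7)| < ε.
|1/w − (1/7)| = |7 − w|/(7·|w|) = |w − 7|/(7|w|).
Restrict δ ≤ 7/2. Then |w − 7| < 7/2 gives |w| > 7/2, so 7|w| > 49/2.
Then |1/w − (1/7)| < |w − 7|/(49/2), which is < ε when |w − 7| < (49/2)ε.
Take δ = min(7/2, (49/2)ε). Then 0 < |w − 7| < δ gives both |w − 7| < 7/2 and |w − 7| < (49/2)ε, so |1/w − (1/7)| < ε.

δ = min(7/2, (49/2)ε)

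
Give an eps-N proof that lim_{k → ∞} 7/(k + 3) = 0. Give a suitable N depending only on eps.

N = 7/eps

Let eps > 0. For k ≥ 1, |7/(k + 3) − 0| = 7/(k + 3) ≤ 7/k.
We need 7/k < eps, i.e. k > 7/eps.
Take N = 7/eps. If k > N then |7/(k + 3)| ≤ 7/k < eps.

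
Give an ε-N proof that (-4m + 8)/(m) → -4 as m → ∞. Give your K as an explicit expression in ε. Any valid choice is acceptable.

K = 8/ε

Let ε > 0. For m ≥ 1, |(-4m + 8)/(m) + 4| = |8|/((m)) = 8/((m)).
Since m ≥ m for m ≥ 1, this is ≤ 8/(m) = 8/m.
So |(-4m + 8)/(m) + 4| < ε whenever m > 8/ε.
Take K = 8/ε. If m > K then |(-4m + 8)/(m) + 4| ≤ 8/m < ε.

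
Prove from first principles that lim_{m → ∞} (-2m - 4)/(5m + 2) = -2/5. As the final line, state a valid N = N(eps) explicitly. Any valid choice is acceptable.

Suppose eps > 0. For m ≥ 1, |(-2m - 4)/(5m + 2) + 2/5| = |-16|/(5(5m + 2)) = 16/(5(5m + 2)).
Since 5m + 2 ≥ 5m for m ≥ 1, this is ≤ 16/(5·5m) = (16/25)/m.
So |(-2m - 4)/(5m + 2) + 2/5| < eps whenever m > (16/25)/eps.
Take N = (16/25)/eps. If m > N then |(-2m - 4)/(5m + 2) + 2/5| ≤ (16/25)/m < eps.

N = (16/25)/eps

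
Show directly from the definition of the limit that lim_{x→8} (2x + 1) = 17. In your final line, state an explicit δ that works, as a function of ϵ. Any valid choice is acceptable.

Let ϵ > 0. We need δ > 0 so that 0 < |x − 8| < δ implies |(2x + 1) − 17| < ϵ.
Since (2x + 1) − 17 = 2(x − 8), we have |(2x + 1) − 17| = 2|x − 8|.
So 2|x − 8| < ϵ exactly when |x − 8| < ϵ/2.
Take δ = ϵ/2. If 0 < |x − 8| < δ then |(2x + 1) − 17| = 2|x − 8| < 2·(ϵ/2) = ϵ.

δ = ϵ/2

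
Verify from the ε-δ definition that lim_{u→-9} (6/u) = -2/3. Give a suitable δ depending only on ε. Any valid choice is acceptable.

Let ε > 0 be given. We seek δ > 0 such that 0 < |u + 9| < δ implies |6/u + 2/3| < ε.
|6/u + 2/3| = 6·|-9 − u|/(9·|u|) = 6|u + 9|/(9|u|).
Require δ ≤ 9/2 so that |u| > 9 − 9/2 = 9/2, hence 9|u| > 81/2.
Then |6/u + 2/3| < 6|u + 9|/(81/2), which is < ε when |u + 9| < (27/4)ε.
Take δ = min(9/2, (27/4)ε). Then 0 < |u + 9| < δ gives both |u + 9| < 9/2 and |u + 9| < (27/4)ε, so |6/u + 2/3| < ε.

δ = min(9/2, (27/4)ε)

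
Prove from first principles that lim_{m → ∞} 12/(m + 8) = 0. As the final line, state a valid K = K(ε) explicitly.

Fix ε > 0. For m ≥ 1, |12/(m + 8) − 0| = 12/(m + 8) ≤ 12/m.
We need 12/m < ε, i.e. m > 12/ε.
Take K = 12/ε. If m > K then |12/(m + 8)| ≤ 12/m < ε.

K = 12/ε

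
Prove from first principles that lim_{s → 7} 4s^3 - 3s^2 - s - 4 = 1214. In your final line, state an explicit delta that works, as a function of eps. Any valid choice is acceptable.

Fix eps > 0. We want delta > 0 such that 0 < |s − 7| < delta implies |(4s^3 - 3s^2 - s - 4) − 1214| < eps.
(4s^3 - 3s^2 - s - 4) − 1214 = 4s^3 - 3s^2 - s - 1218 = (s − 7)(4s^2 + 25s + 174).
So |(4s^3 - 3s^2 - s - 4) − 1214| = |s − 7|·|4s^2 + 25s + 174|.
Require delta ≤ 1. Then |s − 7| < 1 gives |s| < 8, and by the triangle inequality |4s^2 + 25s + 174| ≤ 4·8^2 + 25·8 + 174 = 630.
Hence |(4s^3 - 3s^2 - s - 4) − 1214| ≤ 630|s − 7| < eps provided |s − 7| < eps/630.
Take delta = min(1, eps/630). Then 0 < |s − 7| < delta gives both |s − 7| < 1 and |s − 7| < eps/630, so |(4s^3 - 3s^2 - s - 4) − 1214| < eps.

delta = min(1, eps/630)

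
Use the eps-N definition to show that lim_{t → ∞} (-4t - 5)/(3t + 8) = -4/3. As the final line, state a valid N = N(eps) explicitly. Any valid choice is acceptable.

N = (17/9)/eps

Fix eps > 0. We seek N > 0 such that t > N implies |(-4t - 5)/(3t + 8) + 4/3| < eps.
(-4t - 5)/(3t + 8) + 4/3 = (3(-4t - 5) − (-4)(3t + 8)) / (3(3t + 8)) = 17/(3(3t + 8)).
For t > 0 we have 3t + 8 > 3t, so |(-4t - 5)/(3t + 8) + 4/3| = 17/(3(3t + 8)) < 17/(3·3t) = (17/9)/t.
Thus |(-4t - 5)/(3t + 8) + 4/3| < eps whenever t > (17/9)/eps.
Take N = (17/9)/eps. If t > N then |(-4t - 5)/(3t + 8) + 4/3| < (17/9)/t < eps.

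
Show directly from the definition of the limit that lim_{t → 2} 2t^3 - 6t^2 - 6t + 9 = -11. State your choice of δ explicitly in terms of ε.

Fix ε > 0. We want δ > 0 such that 0 < |t − 2| < δ implies |(2t^3 - 6t^2 - 6t + 9) + 11| < ε.
(2t^3 - 6t^2 - 6t + 9) + 11 = 2t^3 - 6t^2 - 6t + 20 = (t − 2)(2t^2 - 2t - 10).
So |(2t^3 - 6t^2 - 6t + 9) + 11| = |t − 2|·|2t^2 - 2t - 10|.
Assume first that |t − 2| < 1, so |t| < 3. Then |2t^2 - 2t - 10| ≤ 2·3^2 + 2·3 + 10 = 34.
Hence |(2t^3 - 6t^2 - 6t + 9) + 11| ≤ 34|t − 2| < ε provided |t − 2| < ε/34.
Take δ = min(1, ε/34). Then 0 < |t − 2| < δ gives both |t − 2| < 1 and |t − 2| < ε/34, so |(2t^3 - 6t^2 - 6t + 9) + 11| < ε.

δ = min(1, ε/34)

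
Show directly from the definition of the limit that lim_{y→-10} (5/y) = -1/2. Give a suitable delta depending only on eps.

Let eps > 0 be given. We seek delta > 0 such that 0 < |y + 10| < delta implies |5/y + 1/2| < eps.
|5/y + 1/2| = 5·|-10 − y|/(10·|y|) = 5|y + 10|/(10|y|).
Restrict delta ≤ 5. Then |y + 10| < 5 gives |y| > 5, so 10|y| > 50.
Then |5/y + 1/2| < 5|y + 10|/50, which is < eps when |y + 10| < 10eps.
Take delta = min(5, 10eps). Then 0 < |y + 10| < delta gives both |y + 10| < 5 and |y + 10| < 10eps, so |5/y + 1/2| < eps.

delta = min(5, 10eps)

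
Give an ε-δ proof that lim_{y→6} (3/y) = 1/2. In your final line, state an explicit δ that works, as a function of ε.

δ = min(3, 6ε)

Suppose ε > 0. We seek δ > 0 such that 0 < |y − 6| < δ implies |3/y − (1/2)| < ε.
|3/y − (1/2)| = 3·|6 − y|/(6·|y|) = 3|y − 6|/(6|y|).
Require δ ≤ 3 so that |y| > 6 − 3 = 3, hence 6|y| > 18.
Then |3/y − (1/2)| < 3|y − 6|/18, which is < ε when |y − 6| < 6ε.
Take δ = min(3, 6ε). Then 0 < |y − 6| < δ gives both |y − 6| < 3 and |y − 6| < 6ε, so |3/y − (1/2)| < ε.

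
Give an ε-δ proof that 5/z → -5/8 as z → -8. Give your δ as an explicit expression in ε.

Let ε > 0 be given. We seek δ > 0 such that 0 < |z + 8| < δ implies |5/z + 5/8| < ε.
|5/z + 5/8| = 5·|-8 − z|/(8·|z|) = 5|z + 8|/(8|z|).
Restrict δ ≤ 4. Then |z + 8| < 4 gives |z| > 4, so 8|z| > 32.
Then |5/z + 5/8| < 5|z + 8|/32, which is < ε when |z + 8| < (32/5)ε.
Take δ = min(4, (32/5)ε). Then 0 < |z + 8| < δ gives both |z + 8| < 4 and |z + 8| < (32/5)ε, so |5/z + 5/8| < ε.

δ = min(4, (32/5)ε)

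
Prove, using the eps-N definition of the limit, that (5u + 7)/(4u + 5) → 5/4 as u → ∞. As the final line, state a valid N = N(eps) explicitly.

N = (3/16)/eps

Let eps > 0 be given. We seek N > 0 such that u > N implies |(5u + 7)/(4u + 5) − (5/4)| < eps.
(5u + 7)/(4u + 5) − (5/4) = (4(5u + 7) − 5(4u + 5)) / (4(4u + 5)) = 3/(4(4u + 5)).
For u > 0 we have 4u + 5 > 4u, so |(5u + 7)/(4u + 5) − (5/4)| = 3/(4(4u + 5)) < 3/(4·4u) = (3/16)/u.
Thus |(5u + 7)/(4u + 5) − (5/4)| < eps whenever u > (3/16)/eps.
Take N = (3/16)/eps. If u > N then |(5u + 7)/(4u + 5) − (5/4)| < (3/16)/u < eps.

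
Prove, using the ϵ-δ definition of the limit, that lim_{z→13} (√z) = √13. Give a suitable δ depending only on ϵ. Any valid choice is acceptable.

Let ϵ > 0 be given. We want δ > 0 such that 0 < |z − 13| < δ implies |√z − √13| < ϵ.
Rationalise: √z − √13 = (z − 13)/(√z + √13), so |√z − √13| = |z − 13|/(√z + √13).
Restrict δ ≤ 13 so that |z − 13| < 13 forces z > 0, and then √z + √13 > √13.
Hence |√z − √13| < |z − 13|/√13, which is < ϵ once |z − 13| < √13·ϵ.
Take δ = min(13, √13·ϵ). If 0 < |z − 13| < δ then z > 0 and |√z − √13| < |z − 13|/√13 < ϵ.

δ = min(13, √13·ϵ)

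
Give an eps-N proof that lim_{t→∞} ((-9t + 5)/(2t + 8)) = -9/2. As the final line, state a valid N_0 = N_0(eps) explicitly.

N_0 = (41/2)/eps

Fix eps > 0. We seek N_0 > 0 such that t > N_0 implies |(-9t + 5)/(2t + 8) + 9/2| < eps.
(-9t + 5)/(2t + 8) + 9/2 = (2(-9t + 5) − (-9)(2t + 8)) / (2(2t + 8)) = 82/(2(2t + 8)).
For t > 0 we have 2t + 8 > 2t, so |(-9t + 5)/(2t + 8) + 9/2| = 82/(2(2t + 8)) < 82/(2·2t) = (41/2)/t.
Thus |(-9t + 5)/(2t + 8) + 9/2| < eps whenever t > (41/2)/eps.
Take N_0 = (41/2)/eps. If t > N_0 then |(-9t + 5)/(2t + 8) + 9/2| < (41/2)/t < eps.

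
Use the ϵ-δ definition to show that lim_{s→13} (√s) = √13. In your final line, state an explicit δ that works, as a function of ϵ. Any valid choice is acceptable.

δ = min(13, √13·ϵ)

Suppose ϵ > 0. We want δ > 0 such that 0 < |s − 13| < δ implies |√s − √13| < ϵ.
Rationalise: √s − √13 = (s − 13)/(√s + √13), so |√s − √13| = |s − 13|/(√s + √13).
Restrict δ ≤ 13 so that |s − 13| < 13 forces s > 0, and then √s + √13 > √13.
Hence |√s − √13| < |s − 13|/√13, which is < ϵ once |s − 13| < √13·ϵ.
Take δ = min(13, √13·ϵ). If 0 < |s − 13| < δ then s > 0 and |√s − √13| < |s − 13|/√13 < ϵ.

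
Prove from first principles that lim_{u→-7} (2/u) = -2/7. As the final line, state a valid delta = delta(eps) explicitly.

Let eps > 0 be given. We seek delta > 0 such that 0 < |u + 7| < delta implies |2/u + 2/7| < eps.
|2/u + 2/7| = 2·|-7 − u|/(7·|u|) = 2|u + 7|/(7|u|).
Restrict delta ≤ 7/2. Then |u + 7| < 7/2 gives |u| > 7/2, so 7|u| > 49/2.
Then |2/u + 2/7| < 2|u + 7|/(49/2), which is < eps when |u + 7| < (49/4)eps.
Take delta = min(7/2, (49/4)eps). Then 0 < |u + 7| < delta gives both |u + 7| < 7/2 and |u + 7| < (49/4)eps, so |2/u + 2/7| < eps.

delta = min(7/2, (49/4)eps)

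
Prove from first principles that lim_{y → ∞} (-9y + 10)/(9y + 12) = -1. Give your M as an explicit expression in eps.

M = (22/9)/eps

Fix eps > 0. We seek M > 0 such that y > M implies |(-9y + 10)/(9y + 12) + 1| < eps.
(-9y + 10)/(9y + 12) + 1 = (9(-9y + 10) − (-9)(9y + 12)) / (9(9y + 12)) = 198/(9(9y + 12)).
For y > 0 we have 9y + 12 > 9y, so |(-9y + 10)/(9y + 12) + 1| = 198/(9(9y + 12)) < 198/(9·9y) = (22/9)/y.
Thus |(-9y + 10)/(9y + 12) + 1| < eps whenever y > (22/9)/eps.
Take M = (22/9)/eps. If y > M then |(-9y + 10)/(9y + 12) + 1| < (22/9)/y < eps.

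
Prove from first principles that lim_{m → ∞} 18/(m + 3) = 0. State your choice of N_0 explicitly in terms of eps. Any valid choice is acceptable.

Suppose eps > 0. For m ≥ 1, |18/(m + 3) − 0| = 18/(m + 3) ≤ 18/m.
We need 18/m < eps, i.e. m > 18/eps.
Take N_0 = 18/eps. If m > N_0 then |18/(m + 3)| ≤ 18/m < eps.

N_0 = 18/eps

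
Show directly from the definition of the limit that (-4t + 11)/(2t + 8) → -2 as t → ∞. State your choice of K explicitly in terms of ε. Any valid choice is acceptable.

Suppose ε > 0. We seek K > 0 such that t > K implies |(-4t + 11)/(2t + 8) + 2| < ε.
(-4t + 11)/(2t + 8) + 2 = (2(-4t + 11) − (-4)(2t + 8)) / (2(2t + 8)) = 54/(2(2t + 8)).
For t > 0 we have 2t + 8 > 2t, so |(-4t + 11)/(2t + 8) + 2| = 54/(2(2t + 8)) < 54/(2·2t) = (27/2)/t.
Thus |(-4t + 11)/(2t + 8) + 2| < ε whenever t > (27/2)/ε.
Take K = (27/2)/ε. If t > K then |(-4t + 11)/(2t + 8) + 2| < (27/2)/t < ε.

K = (27/2)/ε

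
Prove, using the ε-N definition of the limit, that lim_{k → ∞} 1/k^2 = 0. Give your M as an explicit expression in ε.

M = (1/ε)^{1/2}

Suppose ε > 0. For k ≥ 1, |1/k^2 − 0| = 1/k^2.
1/k^2 < ε ⇔ k^2 > 1/ε ⇔ k > (1/ε)^{1/2}.
Take M = (1/ε)^{1/2}. Then k > M implies 1/k^2 < ε.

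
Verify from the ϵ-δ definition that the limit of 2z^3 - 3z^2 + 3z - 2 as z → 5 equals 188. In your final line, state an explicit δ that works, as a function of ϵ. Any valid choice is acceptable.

δ = min(1, ϵ/152)

Suppose ϵ > 0. We want δ > 0 such that 0 < |z − 5| < δ implies |(2z^3 - 3z^2 + 3z - 2) − 188| < ϵ.
(2z^3 - 3z^2 + 3z - 2) − 188 = 2z^3 - 3z^2 + 3z - 190 = (z − 5)(2z^2 + 7z + 38).
So |(2z^3 - 3z^2 + 3z - 2) − 188| = |z − 5|·|2z^2 + 7z + 38|.
Assume first that |z − 5| < 1, so |z| < 6. Then |2z^2 + 7z + 38| ≤ 2·6^2 + 7·6 + 38 = 152.
Hence |(2z^3 - 3z^2 + 3z - 2) − 188| ≤ 152|z − 5| < ϵ provided |z − 5| < ϵ/152.
Choosing δ = min(1, ϵ/152) ensures both conditions, hence |(2z^3 - 3z^2 + 3z - 2) − 188| < ϵ.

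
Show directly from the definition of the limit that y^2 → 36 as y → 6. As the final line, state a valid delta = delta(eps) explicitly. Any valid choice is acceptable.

Fix eps > 0. We seek delta > 0 with 0 < |y − 6| < delta ⇒ |y^2 − 36| < eps.
Factor: y^2 − 36 = (y − 6)(y + 6), so |y^2 − 36| = |y − 6|·|y + 6|.
Impose delta ≤ 1 so that |y| < 7; then |y + 6| ≤ 13.
Hence |y^2 − 36| ≤ 13|y − 6|, which is < eps once |y − 6| < eps/13.
Take delta = min(1, eps/13). If 0 < |y − 6| < delta then both bounds hold and |y^2 − 36| ≤ 13|y − 6| < 13·(eps/13) = eps.

delta = min(1, eps/13)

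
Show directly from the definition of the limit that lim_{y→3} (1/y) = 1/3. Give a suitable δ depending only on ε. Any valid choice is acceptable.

δ = min(3/2, (9/2)ε)

Suppose ε > 0. We seek δ > 0 such that 0 < |y − 3| < δ implies |1/y − (1/3)| < ε.
|1/y − (1/3)| = |3 − y|/(3·|y|) = |y − 3|/(3|y|).
Restrict δ ≤ 3/2. Then |y − 3| < 3/2 gives |y| > 3/2, so 3|y| > 9/2.
Then |1/y − (1/3)| < |y − 3|/(9/2), which is < ε when |y − 3| < (9/2)ε.
Take δ = min(3/2, (9/2)ε). Then 0 < |y − 3| < δ gives both |y − 3| < 3/2 and |y − 3| < (9/2)ε, so |1/y − (1/3)| < ε.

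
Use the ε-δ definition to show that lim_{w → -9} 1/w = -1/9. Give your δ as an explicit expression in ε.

δ = min(9/2, (81/2)ε)

Suppose ε > 0. We seek δ > 0 such that 0 < |w + 9| < δ implies |1/w + 1/9| < ε.
|1/w + 1/9| = |-9 − w|/(9·|w|) = |w + 9|/(9|w|).
Restrict δ ≤ 9/2. Then |w + 9| < 9/2 gives |w| > 9/2, so 9|w| > 81/2.
Then |1/w + 1/9| < |w + 9|/(81/2), which is < ε when |w + 9| < (81/2)ε.
Take δ = min(9/2, (81/2)ε). Then 0 < |w + 9| < δ gives both |w + 9| < 9/2 and |w + 9| < (81/2)ε, so |1/w + 1/9| < ε.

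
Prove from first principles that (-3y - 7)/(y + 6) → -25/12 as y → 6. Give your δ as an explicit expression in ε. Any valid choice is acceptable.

Let ε > 0. We want δ > 0 with 0 < |y − 6| < δ ⇒ |(-3y - 7)/(y + 6) + 25/12| < ε.
Combining over a common denominator, (-3y - 7)/(y + 6) + 25/12 = [(-3y - 7)·12 − (-25)·(y + 6)] / [12·(y + 6)] = -11(y − 6) / (12(y + 6)).
So |(-3y - 7)/(y + 6) + 25/12| = 11|y − 6| / (12·|y + 6|).
Require δ ≤ 6, so |y + 6| ≥ |12| − |y − 6| > 12 − 6 = 6.
Hence |(-3y - 7)/(y + 6) + 25/12| < 11|y − 6|/(12·6) = (11/72)|y − 6|, which is < ε once |y − 6| < (72/11)ε.
Take δ = min(6, (72/11)ε). Then 0 < |y − 6| < δ forces both bounds, so |(-3y - 7)/(y + 6) + 25/12| < ε.

δ = min(6, (72/11)ε)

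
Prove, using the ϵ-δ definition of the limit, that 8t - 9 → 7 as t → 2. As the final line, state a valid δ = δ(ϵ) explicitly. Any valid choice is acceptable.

δ = ϵ/8

Let ϵ > 0. We need δ > 0 so that 0 < |t − 2| < δ implies |(8t - 9) − 7| < ϵ.
|(8t - 9) − 7| = |8t - 16| = 8|t − 2|.
So 8|t − 2| < ϵ exactly when |t − 2| < ϵ/8.
Choosing δ = ϵ/8 gives |(8t - 9) − 7| = 8|t − 2| < ϵ whenever |t − 2| < δ.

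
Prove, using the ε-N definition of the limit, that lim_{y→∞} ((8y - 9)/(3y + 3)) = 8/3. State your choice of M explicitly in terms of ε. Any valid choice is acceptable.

Let ε > 0 be given. We seek M > 0 such that y > M implies |(8y - 9)/(3y + 3) − (8/3)| < ε.
(8y - 9)/(3y + 3) − (8/3) = (3(8y - 9) − 8(3y + 3)) / (3(3y + 3)) = -51/(3(3y + 3)).
For y > 0 we have 3y + 3 > 3y, so |(8y - 9)/(3y + 3) − (8/3)| = 51/(3(3y + 3)) < 51/(3·3y) = (17/3)/y.
Thus |(8y - 9)/(3y + 3) − (8/3)| < ε whenever y > (17/3)/ε.
Take M = (17/3)/ε. If y > M then |(8y - 9)/(3y + 3) − (8/3)| < (17/3)/y < ε.

M = (17/3)/ε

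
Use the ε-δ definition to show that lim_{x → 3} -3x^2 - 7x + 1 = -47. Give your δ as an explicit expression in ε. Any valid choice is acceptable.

Let ε > 0. We want δ > 0 such that 0 < |x − 3| < δ implies |(-3x^2 - 7x + 1) + 47| < ε.
(-3x^2 - 7x + 1) + 47 = -3x^2 - 7x + 48 = (x − 3)(-3x - 16).
So |(-3x^2 - 7x + 1) + 47| = |x − 3|·|-3x - 16|.
Assume first that |x − 3| < 1, so |x| < 4. Then |-3x - 16| ≤ 3·4 + 16 = 28.
Hence |(-3x^2 - 7x + 1) + 47| ≤ 28|x − 3| < ε provided |x − 3| < ε/28.
Take δ = min(1, ε/28). Then 0 < |x − 3| < δ gives both |x − 3| < 1 and |x − 3| < ε/28, so |(-3x^2 - 7x + 1) + 47| < ε.

δ = min(1, ε/28)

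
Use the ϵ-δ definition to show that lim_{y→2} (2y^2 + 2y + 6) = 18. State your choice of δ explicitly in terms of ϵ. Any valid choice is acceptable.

δ = min(1, ϵ/12)

Suppose ϵ > 0. We want δ > 0 such that 0 < |y − 2| < δ implies |(2y^2 + 2y + 6) − 18| < ϵ.
(2y^2 + 2y + 6) − 18 = 2y^2 + 2y - 12 = (y − 2)(2y + 6).
So |(2y^2 + 2y + 6) − 18| = |y − 2|·|2y + 6|.
Require δ ≤ 1. Then |y − 2| < 1 gives |y| < 3, and by the triangle inequality |2y + 6| ≤ 2·3 + 6 = 12.
Hence |(2y^2 + 2y + 6) − 18| ≤ 12|y − 2| < ϵ provided |y − 2| < ϵ/12.
Take δ = min(1, ϵ/12). Then 0 < |y − 2| < δ gives both |y − 2| < 1 and |y − 2| < ϵ/12, so |(2y^2 + 2y + 6) − 18| < ϵ.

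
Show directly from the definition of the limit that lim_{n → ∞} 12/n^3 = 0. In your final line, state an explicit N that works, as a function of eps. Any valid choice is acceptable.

N = (12/eps)^{1/3}

Let eps > 0. For n ≥ 1, |12/n^3 − 0| = 12/n^3.
12/n^3 < eps ⇔ n^3 > 12/eps ⇔ n > (12/eps)^{1/3}.
Take N = (12/eps)^{1/3}. Then n > N implies 12/n^3 < eps.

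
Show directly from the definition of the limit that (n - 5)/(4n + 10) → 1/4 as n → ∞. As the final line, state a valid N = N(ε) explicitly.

N = (15/8)/ε

Let ε > 0 be given. For n ≥ 1, |(n - 5)/(4n + 10) − (1/4)| = |-30|/(4(4n + 10)) = 30/(4(4n + 10)).
Since 4n + 10 ≥ 4n for n ≥ 1, this is ≤ 30/(4·4n) = (15/8)/n.
So |(n - 5)/(4n + 10) − (1/4)| < ε whenever n > (15/8)/ε.
Take N = (15/8)/ε. If n > N then |(n - 5)/(4n + 10) − (1/4)| ≤ (15/8)/n < ε.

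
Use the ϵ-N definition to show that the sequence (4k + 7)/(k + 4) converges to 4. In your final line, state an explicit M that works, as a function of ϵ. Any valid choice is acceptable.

Fix ϵ > 0. For k ≥ 1, |(4k + 7)/(k + 4) − 4| = |-9|/((k + 4)) = 9/((k + 4)).
Since k + 4 ≥ k for k ≥ 1, this is ≤ 9/(k) = 9/k.
So |(4k + 7)/(k + 4) − 4| < ϵ whenever k > 9/ϵ.
Take M = 9/ϵ. If k > M then |(4k + 7)/(k + 4) − 4| ≤ 9/k < ϵ.

M = 9/ϵ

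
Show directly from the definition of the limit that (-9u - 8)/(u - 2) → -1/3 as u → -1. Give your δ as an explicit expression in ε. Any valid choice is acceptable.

δ = min(3/2, (9/52)ε)

Let ε > 0. We want δ > 0 with 0 < |u + 1| < δ ⇒ |(-9u - 8)/(u - 2) + 1/3| < ε.
Combining over a common denominator, (-9u - 8)/(u - 2) + 1/3 = [(-9u - 8)·(-3) − 1·(u - 2)] / [(-3)·(u - 2)] = 26(u + 1) / ((-3)(u - 2)).
So |(-9u - 8)/(u - 2) + 1/3| = 26|u + 1| / (3·|u − 2|).
Restrict δ ≤ 3/2. Then |u + 1| < 3/2 gives |u − 2| = |(u + 1) + (-3)| ≥ 3 − 3/2 = 3/2.
Hence |(-9u - 8)/(u - 2) + 1/3| < 26|u + 1|/(3·(3/2)) = (52/9)|u + 1|, which is < ε once |u + 1| < (9/52)ε.
Take δ = min(3/2, (9/52)ε). Then 0 < |u + 1| < δ forces both bounds, so |(-9u - 8)/(u - 2) + 1/3| < ε.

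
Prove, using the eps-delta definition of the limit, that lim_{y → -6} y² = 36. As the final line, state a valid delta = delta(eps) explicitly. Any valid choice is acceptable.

delta = min(1, eps/13)

Suppose eps > 0. We seek delta > 0 with 0 < |y + 6| < delta ⇒ |y² − 36| < eps.
Factor: y² − 36 = (y + 6)(y - 6), so |y² − 36| = |y + 6|·|y - 6|.
Restrict delta ≤ 1. Then |y + 6| < 1 gives |y| < 7, so by the triangle inequality |y - 6| ≤ 7 + 6 = 13.
Hence |y² − 36| ≤ 13|y + 6|, which is < eps once |y + 6| < eps/13.
Take delta = min(1, eps/13). If 0 < |y + 6| < delta then both bounds hold and |y² − 36| ≤ 13|y + 6| < 13·(eps/13) = eps.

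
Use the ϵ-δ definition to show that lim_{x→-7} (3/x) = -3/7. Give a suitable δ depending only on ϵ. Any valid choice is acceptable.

δ = min(7/2, (49/6)ϵ)

Suppose ϵ > 0. We seek δ > 0 such that 0 < |x + 7| < δ implies |3/x + 3/7| < ϵ.
|3/x + 3/7| = 3·|-7 − x|/(7·|x|) = 3|x + 7|/(7|x|).
Restrict δ ≤ 7/2. Then |x + 7| < 7/2 gives |x| > 7/2, so 7|x| > 49/2.
Then |3/x + 3/7| < 3|x + 7|/(49/2), which is < ϵ when |x + 7| < (49/6)ϵ.
Take δ = min(7/2, (49/6)ϵ). Then 0 < |x + 7| < δ gives both |x + 7| < 7/2 and |x + 7| < (49/6)ϵ, so |3/x + 3/7| < ϵ.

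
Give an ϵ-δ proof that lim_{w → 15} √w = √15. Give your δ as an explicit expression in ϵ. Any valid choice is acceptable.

Fix ϵ > 0. We want δ > 0 such that 0 < |w − 15| < δ implies |√w − √15| < ϵ.
Rationalise: √w − √15 = (w − 15)/(√w + √15), so |√w − √15| = |w − 15|/(√w + √15).
Restrict δ ≤ 15 so that |w − 15| < 15 forces w > 0, and then √w + √15 > √15.
Hence |√w − √15| < |w − 15|/√15, which is < ϵ once |w − 15| < √15·ϵ.
Take δ = min(15, √15·ϵ). If 0 < |w − 15| < δ then w > 0 and |√w − √15| < |w − 15|/√15 < ϵ.

δ = min(15, √15·ϵ)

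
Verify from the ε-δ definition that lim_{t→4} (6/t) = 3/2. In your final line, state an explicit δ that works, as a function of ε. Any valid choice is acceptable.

δ = min(2, (4/3)ε)

Fix ε > 0. We seek δ > 0 such that 0 < |t − 4| < δ implies |6/t − (3/2)| < ε.
|6/t − (3/2)| = 6·|4 − t|/(4·|t|) = 6|t − 4|/(4|t|).
Require δ ≤ 2 so that |t| > 4 − 2 = 2, hence 4|t| > 8.
Then |6/t − (3/2)| < 6|t − 4|/8, which is < ε when |t − 4| < (4/3)ε.
Take δ = min(2, (4/3)ε). Then 0 < |t − 4| < δ gives both |t − 4| < 2 and |t − 4| < (4/3)ε, so |6/t − (3/2)| < ε.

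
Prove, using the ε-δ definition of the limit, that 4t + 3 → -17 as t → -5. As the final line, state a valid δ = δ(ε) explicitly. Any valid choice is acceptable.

δ = ε/4

Suppose ε > 0. We need δ > 0 so that 0 < |t + 5| < δ implies |(4t + 3) + 17| < ε.
Since (4t + 3) + 17 = 4(t + 5), we have |(4t + 3) + 17| = 4|t + 5|.
So 4|t + 5| < ε exactly when |t + 5| < ε/4.
Choosing δ = ε/4 gives |(4t + 3) + 17| = 4|t + 5| < ε whenever |t + 5| < δ.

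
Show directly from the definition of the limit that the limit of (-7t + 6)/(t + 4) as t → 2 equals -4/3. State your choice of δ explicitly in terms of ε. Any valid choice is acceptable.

δ = min(3, (9/17)ε)

Let ε > 0 be given. We want δ > 0 with 0 < |t − 2| < δ ⇒ |(-7t + 6)/(t + 4) + 4/3| < ε.
Combining over a common denominator, (-7t + 6)/(t + 4) + 4/3 = [(-7t + 6)·6 − (-8)·(t + 4)] / [6·(t + 4)] = -34(t − 2) / (6(t + 4)).
So |(-7t + 6)/(t + 4) + 4/3| = 34|t − 2| / (6·|t + 4|).
Restrict δ ≤ 3. Then |t − 2| < 3 gives |t + 4| = |(t − 2) + 6| ≥ 6 − 3 = 3.
Hence |(-7t + 6)/(t + 4) + 4/3| < 34|t − 2|/(6·3) = (17/9)|t − 2|, which is < ε once |t − 2| < (9/17)ε.
Take δ = min(3, (9/17)ε). Then 0 < |t − 2| < δ forces both bounds, so |(-7t + 6)/(t + 4) + 4/3| < ε.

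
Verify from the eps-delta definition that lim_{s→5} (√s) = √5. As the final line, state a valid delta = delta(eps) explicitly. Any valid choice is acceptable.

delta = min(5, √5·eps)

Fix eps > 0. We want delta > 0 such that 0 < |s − 5| < delta implies |√s − √5| < eps.
Rationalise: √s − √5 = (s − 5)/(√s + √5), so |√s − √5| = |s − 5|/(√s + √5).
Restrict delta ≤ 5 so that |s − 5| < 5 forces s > 0, and then √s + √5 > √5.
Hence |√s − √5| < |s − 5|/√5, which is < eps once |s − 5| < √5·eps.
Take delta = min(5, √5·eps). If 0 < |s − 5| < delta then s > 0 and |√s − √5| < |s − 5|/√5 < eps.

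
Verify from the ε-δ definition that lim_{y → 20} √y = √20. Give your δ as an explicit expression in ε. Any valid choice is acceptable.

Let ε > 0. We want δ > 0 such that 0 < |y − 20| < δ implies |√y − √20| < ε.
Multiplying by the conjugate, |√y − √20| = |y − 20|/(√y + √20).
Restrict δ ≤ 20 so that |y − 20| < 20 forces y > 0, and then √y + √20 > √20.
Hence |√y − √20| < |y − 20|/√20, which is < ε once |y − 20| < √20·ε.
Take δ = min(20, √20·ε). If 0 < |y − 20| < δ then y > 0 and |√y − √20| < |y − 20|/√20 < ε.

δ = min(20, √20·ε)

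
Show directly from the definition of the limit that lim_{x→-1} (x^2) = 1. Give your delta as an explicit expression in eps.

Let eps > 0. We seek delta > 0 with 0 < |x + 1| < delta ⇒ |x^2 − 1| < eps.
Factor: x^2 − 1 = (x + 1)(x - 1), so |x^2 − 1| = |x + 1|·|x - 1|.
Restrict delta ≤ 1. Then |x + 1| < 1 gives |x| < 2, so by the triangle inequality |x - 1| ≤ 2 + 1 = 3.
Hence |x^2 − 1| ≤ 3|x + 1|, which is < eps once |x + 1| < eps/3.
Take delta = min(1, eps/3). If 0 < |x + 1| < delta then both bounds hold and |x^2 − 1| ≤ 3|x + 1| < 3·(eps/3) = eps.

delta = min(1, eps/3)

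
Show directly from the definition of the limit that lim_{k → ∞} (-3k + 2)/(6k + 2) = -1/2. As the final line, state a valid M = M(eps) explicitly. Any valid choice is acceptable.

Let eps > 0 be given. For k ≥ 1, |(-3k + 2)/(6k + 2) + 1/2| = |18|/(6(6k + 2)) = 18/(6(6k + 2)).
Since 6k + 2 ≥ 6k for k ≥ 1, this is ≤ 18/(6·6k) = (1/2)/k.
So |(-3k + 2)/(6k + 2) + 1/2| < eps whenever k > (1/2)/eps.
Take M = (1/2)/eps. If k > M then |(-3k + 2)/(6k + 2) + 1/2| ≤ (1/2)/k < eps.

M = (1/2)/eps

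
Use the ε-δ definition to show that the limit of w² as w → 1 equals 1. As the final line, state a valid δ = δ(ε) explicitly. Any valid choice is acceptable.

δ = min(1, ε/3)

Fix ε > 0. We seek δ > 0 with 0 < |w − 1| < δ ⇒ |w² − 1| < ε.
Factor: w² − 1 = (w − 1)(w + 1), so |w² − 1| = |w − 1|·|w + 1|.
Impose δ ≤ 1 so that |w| < 2; then |w + 1| ≤ 3.
Hence |w² − 1| ≤ 3|w − 1|, which is < ε once |w − 1| < ε/3.
Take δ = min(1, ε/3). If 0 < |w − 1| < δ then both bounds hold and |w² − 1| ≤ 3|w − 1| < 3·(ε/3) = ε.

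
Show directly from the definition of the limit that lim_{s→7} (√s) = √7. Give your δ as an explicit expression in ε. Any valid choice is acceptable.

δ = min(7, √7·ε)

Let ε > 0 be given. We want δ > 0 such that 0 < |s − 7| < δ implies |√s − √7| < ε.
Rationalise: √s − √7 = (s − 7)/(√s + √7), so |√s − √7| = |s − 7|/(√s + √7).
Restrict δ ≤ 7 so that |s − 7| < 7 forces s > 0, and then √s + √7 > √7.
Hence |√s − √7| < |s − 7|/√7, which is < ε once |s − 7| < √7·ε.
Take δ = min(7, √7·ε). If 0 < |s − 7| < δ then s > 0 and |√s − √7| < |s − 7|/√7 < ε.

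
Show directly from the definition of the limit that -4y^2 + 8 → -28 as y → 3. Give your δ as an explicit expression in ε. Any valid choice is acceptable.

Fix ε > 0. We want δ > 0 such that 0 < |y − 3| < δ implies |(-4y^2 + 8) + 28| < ε.
(-4y^2 + 8) + 28 = -4y^2 + 36 = (y − 3)(-4y - 12).
So |(-4y^2 + 8) + 28| = |y − 3|·|-4y - 12|.
Require δ ≤ 1. Then |y − 3| < 1 gives |y| < 4, and by the triangle inequality |-4y - 12| ≤ 4·4 + 12 = 28.
Hence |(-4y^2 + 8) + 28| ≤ 28|y − 3| < ε provided |y − 3| < ε/28.
Take δ = min(1, ε/28). Then 0 < |y − 3| < δ gives both |y − 3| < 1 and |y − 3| < ε/28, so |(-4y^2 + 8) + 28| < ε.

δ = min(1, ε/28)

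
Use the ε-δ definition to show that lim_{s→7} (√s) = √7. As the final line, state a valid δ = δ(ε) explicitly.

Suppose ε > 0. We want δ > 0 such that 0 < |s − 7| < δ implies |√s − √7| < ε.
Multiplying by the conjugate, |√s − √7| = |s − 7|/(√s + √7).
Restrict δ ≤ 7 so that |s − 7| < 7 forces s > 0, and then √s + √7 > √7.
Hence |√s − √7| < |s − 7|/√7, which is < ε once |s − 7| < √7·ε.
Take δ = min(7, √7·ε). If 0 < |s − 7| < δ then s > 0 and |√s − √7| < |s − 7|/√7 < ε.

δ = min(7, √7·ε)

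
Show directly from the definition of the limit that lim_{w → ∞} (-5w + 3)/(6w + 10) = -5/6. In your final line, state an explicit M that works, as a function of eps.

Let eps > 0. We seek M > 0 such that w > M implies |(-5w + 3)/(6w + 10) + 5/6| < eps.
(-5w + 3)/(6w + 10) + 5/6 = (6(-5w + 3) − (-5)(6w + 10)) / (6(6w + 10)) = 68/(6(6w + 10)).
For w > 0 we have 6w + 10 > 6w, so |(-5w + 3)/(6w + 10) + 5/6| = 68/(6(6w + 10)) < 68/(6·6w) = (17/9)/w.
Thus |(-5w + 3)/(6w + 10) + 5/6| < eps whenever w > (17/9)/eps.
Take M = (17/9)/eps. If w > M then |(-5w + 3)/(6w + 10) + 5/6| < (17/9)/w < eps.

M = (17/9)/eps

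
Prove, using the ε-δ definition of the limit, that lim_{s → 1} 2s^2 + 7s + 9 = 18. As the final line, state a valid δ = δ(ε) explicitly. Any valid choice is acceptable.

δ = min(1, ε/13)

Let ε > 0 be given. We want δ > 0 such that 0 < |s − 1| < δ implies |(2s^2 + 7s + 9) − 18| < ε.
(2s^2 + 7s + 9) − 18 = 2s^2 + 7s - 9 = (s − 1)(2s + 9).
So |(2s^2 + 7s + 9) − 18| = |s − 1|·|2s + 9|.
Require δ ≤ 1. Then |s − 1| < 1 gives |s| < 2, and by the triangle inequality |2s + 9| ≤ 2·2 + 9 = 13.
Hence |(2s^2 + 7s + 9) − 18| ≤ 13|s − 1| < ε provided |s − 1| < ε/13.
Take δ = min(1, ε/13). Then 0 < |s − 1| < δ gives both |s − 1| < 1 and |s − 1| < ε/13, so |(2s^2 + 7s + 9) − 18| < ε.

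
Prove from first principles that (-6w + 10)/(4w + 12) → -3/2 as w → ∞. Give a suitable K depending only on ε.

Suppose ε > 0. We seek K > 0 such that w > K implies |(-6w + 10)/(4w + 12) + 3/2| < ε.
(-6w + 10)/(4w + 12) + 3/2 = (4(-6w + 10) − (-6)(4w + 12)) / (4(4w + 12)) = 112/(4(4w + 12)).
For w > 0 we have 4w + 12 > 4w, so |(-6w + 10)/(4w + 12) + 3/2| = 112/(4(4w + 12)) < 112/(4·4w) = 7/w.
Thus |(-6w + 10)/(4w + 12) + 3/2| < ε whenever w > 7/ε.
Take K = 7/ε. If w > K then |(-6w + 10)/(4w + 12) + 3/2| < 7/w < ε.

K = 7/ε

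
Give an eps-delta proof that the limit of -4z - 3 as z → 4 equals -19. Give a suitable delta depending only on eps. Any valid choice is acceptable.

delta = eps/4

Let eps > 0 be given. We need delta > 0 so that 0 < |z − 4| < delta implies |(-4z - 3) + 19| < eps.
|(-4z - 3) + 19| = |-4z + 16| = 4|z − 4|.
Thus it suffices that |z − 4| < eps/4.
Choosing delta = eps/4 gives |(-4z - 3) + 19| = 4|z − 4| < eps whenever |z − 4| < delta.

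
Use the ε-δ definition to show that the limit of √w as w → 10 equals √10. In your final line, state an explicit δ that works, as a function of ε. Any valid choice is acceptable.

Let ε > 0. We want δ > 0 such that 0 < |w − 10| < δ implies |√w − √10| < ε.
Multiplying by the conjugate, |√w − √10| = |w − 10|/(√w + √10).
Restrict δ ≤ 10 so that |w − 10| < 10 forces w > 0, and then √w + √10 > √10.
Hence |√w − √10| < |w − 10|/√10, which is < ε once |w − 10| < √10·ε.
Take δ = min(10, √10·ε). If 0 < |w − 10| < δ then w > 0 and |√w − √10| < |w − 10|/√10 < ε.

δ = min(10, √10·ε)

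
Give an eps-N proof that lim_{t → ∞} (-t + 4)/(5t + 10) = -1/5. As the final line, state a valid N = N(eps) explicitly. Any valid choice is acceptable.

N = (6/5)/eps

Suppose eps > 0. We seek N > 0 such that t > N implies |(-t + 4)/(5t + 10) + 1/5| < eps.
(-t + 4)/(5t + 10) + 1/5 = (5(-t + 4) − (-1)(5t + 10)) / (5(5t + 10)) = 30/(5(5t + 10)).
For t > 0 we have 5t + 10 > 5t, so |(-t + 4)/(5t + 10) + 1/5| = 30/(5(5t + 10)) < 30/(5·5t) = (6/5)/t.
Thus |(-t + 4)/(5t + 10) + 1/5| < eps whenever t > (6/5)/eps.
Take N = (6/5)/eps. If t > N then |(-t + 4)/(5t + 10) + 1/5| < (6/5)/t < eps.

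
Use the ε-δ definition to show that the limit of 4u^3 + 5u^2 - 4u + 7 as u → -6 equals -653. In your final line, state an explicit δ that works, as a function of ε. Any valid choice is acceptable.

Let ε > 0 be given. We want δ > 0 such that 0 < |u + 6| < δ implies |(4u^3 + 5u^2 - 4u + 7) + 653| < ε.
(4u^3 + 5u^2 - 4u + 7) + 653 = 4u^3 + 5u^2 - 4u + 660 = (u + 6)(4u^2 - 19u + 110).
So |(4u^3 + 5u^2 - 4u + 7) + 653| = |u + 6|·|4u^2 - 19u + 110|.
Require δ ≤ 2. Then |u + 6| < 2 gives |u| < 8, and by the triangle inequality |4u^2 - 19u + 110| ≤ 4·8^2 + 19·8 + 110 = 518.
Hence |(4u^3 + 5u^2 - 4u + 7) + 653| ≤ 518|u + 6| < ε provided |u + 6| < ε/518.
Choosing δ = min(2, ε/518) ensures both conditions, hence |(4u^3 + 5u^2 - 4u + 7) + 653| < ε.

δ = min(2, ε/518)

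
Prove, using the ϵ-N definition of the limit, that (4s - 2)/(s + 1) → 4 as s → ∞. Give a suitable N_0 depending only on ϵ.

Suppose ϵ > 0. We seek N_0 > 0 such that s > N_0 implies |(4s - 2)/(s + 1) − 4| < ϵ.
(4s - 2)/(s + 1) − 4 = ((4s - 2) − 4(s + 1)) / ((s + 1)) = -6/((s + 1)).
For s > 0 we have s + 1 > s, so |(4s - 2)/(s + 1) − 4| = 6/((s + 1)) < 6/(s) = 6/s.
Thus |(4s - 2)/(s + 1) − 4| < ϵ whenever s > 6/ϵ.
Take N_0 = 6/ϵ. If s > N_0 then |(4s - 2)/(s + 1) − 4| < 6/s < ϵ.

N_0 = 6/ϵ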